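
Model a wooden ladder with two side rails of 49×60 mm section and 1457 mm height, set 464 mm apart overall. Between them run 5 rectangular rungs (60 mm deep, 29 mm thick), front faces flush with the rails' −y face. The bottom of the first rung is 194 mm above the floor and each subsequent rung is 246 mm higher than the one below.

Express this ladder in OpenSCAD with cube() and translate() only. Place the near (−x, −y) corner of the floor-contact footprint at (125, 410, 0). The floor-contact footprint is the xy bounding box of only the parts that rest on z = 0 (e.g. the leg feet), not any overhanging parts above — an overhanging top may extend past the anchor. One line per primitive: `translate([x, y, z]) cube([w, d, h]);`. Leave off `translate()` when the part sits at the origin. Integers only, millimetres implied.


// rung span = 464 - 2*49 = 366
// rung[k] z = 194 + k*246
translate([125, 410, 0]) cube([49, 60, 1457]);
translate([540, 410, 0]) cube([49, 60, 1457]);
translate([174, 410, 194]) cube([366, 60, 29]);
translate([174, 410, 440]) cube([366, 60, 29]);
translate([174, 410, 686]) cube([366, 60, 29]);
translate([174, 410, 932]) cube([366, 60, 29]);
translate([174, 410, 1178]) cube([366, 60, 29]);


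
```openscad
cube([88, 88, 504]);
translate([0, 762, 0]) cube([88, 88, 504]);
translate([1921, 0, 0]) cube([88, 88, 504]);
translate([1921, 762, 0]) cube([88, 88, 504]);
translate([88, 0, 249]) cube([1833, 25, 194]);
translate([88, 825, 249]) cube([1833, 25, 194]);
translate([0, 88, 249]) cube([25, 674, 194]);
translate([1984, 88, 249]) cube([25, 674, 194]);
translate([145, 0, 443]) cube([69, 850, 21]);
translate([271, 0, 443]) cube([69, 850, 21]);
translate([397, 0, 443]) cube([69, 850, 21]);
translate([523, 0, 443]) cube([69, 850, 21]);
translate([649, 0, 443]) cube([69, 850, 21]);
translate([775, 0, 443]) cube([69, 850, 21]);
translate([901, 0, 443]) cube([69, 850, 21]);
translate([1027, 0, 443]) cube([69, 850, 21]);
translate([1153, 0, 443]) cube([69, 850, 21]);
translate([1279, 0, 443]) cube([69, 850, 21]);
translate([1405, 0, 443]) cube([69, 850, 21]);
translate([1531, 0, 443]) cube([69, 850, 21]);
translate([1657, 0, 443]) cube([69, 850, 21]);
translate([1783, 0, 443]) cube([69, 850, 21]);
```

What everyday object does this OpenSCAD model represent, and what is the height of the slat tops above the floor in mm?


A bed frame. The slat-top height is 464 mm.

Four posts, four rails, and a row of slats — a bed frame. Slats sit on the rails at z = 249 + 194 = 443; with slat thickness 21, the top is 464 mm.


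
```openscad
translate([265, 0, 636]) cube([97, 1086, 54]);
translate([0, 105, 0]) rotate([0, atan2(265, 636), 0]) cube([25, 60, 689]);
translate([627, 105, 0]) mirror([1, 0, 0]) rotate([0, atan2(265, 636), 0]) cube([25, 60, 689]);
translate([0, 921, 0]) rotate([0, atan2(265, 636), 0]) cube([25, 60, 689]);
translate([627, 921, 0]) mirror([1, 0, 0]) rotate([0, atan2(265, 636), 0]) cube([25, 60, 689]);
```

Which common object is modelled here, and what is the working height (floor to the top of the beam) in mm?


A sawhorse. The overall height is 690 mm.

A beam across two mirrored pairs of raked legs — a sawhorse. The beam's underside is at z = 636 (matching the legs' vertical rise in atan2(265, 636)) and the beam is 54 mm tall, so its top is at 636 + 54 = 690 mm. The raked legs top out at the beam's underside, so that is the highest point.


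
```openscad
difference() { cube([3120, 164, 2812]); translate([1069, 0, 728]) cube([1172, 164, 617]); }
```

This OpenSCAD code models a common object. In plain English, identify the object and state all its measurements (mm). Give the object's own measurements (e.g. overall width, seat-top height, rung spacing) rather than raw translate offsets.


A wall 3120 mm long (x), 164 mm thick (y), 2812 mm tall, with a rectangular window opening cut through it. The opening is 1172 mm wide and 617 mm tall; its sill is at z = 728 mm and its near (−x) edge is 1069 mm from the wall's −x end. The opening passes through the full wall thickness.


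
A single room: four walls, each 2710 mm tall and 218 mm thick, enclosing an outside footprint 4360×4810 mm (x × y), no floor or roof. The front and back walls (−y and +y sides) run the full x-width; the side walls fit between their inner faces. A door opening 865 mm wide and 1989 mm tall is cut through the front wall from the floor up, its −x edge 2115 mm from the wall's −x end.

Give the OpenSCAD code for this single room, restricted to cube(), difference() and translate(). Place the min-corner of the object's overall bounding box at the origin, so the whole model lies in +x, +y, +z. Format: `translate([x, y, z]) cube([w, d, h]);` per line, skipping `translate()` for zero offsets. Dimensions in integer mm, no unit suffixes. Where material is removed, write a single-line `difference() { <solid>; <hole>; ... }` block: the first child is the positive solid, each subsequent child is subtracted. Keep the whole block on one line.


difference() { cube([4360, 218, 2710]); translate([2115, 0, 0]) cube([865, 218, 1989]); }
translate([0, 4592, 0]) cube([4360, 218, 2710]);
translate([0, 218, 0]) cube([218, 4374, 2710]);
translate([4142, 218, 0]) cube([218, 4374, 2710]);


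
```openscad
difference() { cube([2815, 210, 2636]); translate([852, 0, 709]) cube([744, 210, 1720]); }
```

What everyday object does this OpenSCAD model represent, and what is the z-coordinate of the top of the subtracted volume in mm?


A wall with a window opening. The window head height is 2429 mm.

A wall with a rectangular opening subtracted — a window. Sill at z = 709, opening 1720 mm tall, so the head is at 709 + 1720 = 2429 mm.


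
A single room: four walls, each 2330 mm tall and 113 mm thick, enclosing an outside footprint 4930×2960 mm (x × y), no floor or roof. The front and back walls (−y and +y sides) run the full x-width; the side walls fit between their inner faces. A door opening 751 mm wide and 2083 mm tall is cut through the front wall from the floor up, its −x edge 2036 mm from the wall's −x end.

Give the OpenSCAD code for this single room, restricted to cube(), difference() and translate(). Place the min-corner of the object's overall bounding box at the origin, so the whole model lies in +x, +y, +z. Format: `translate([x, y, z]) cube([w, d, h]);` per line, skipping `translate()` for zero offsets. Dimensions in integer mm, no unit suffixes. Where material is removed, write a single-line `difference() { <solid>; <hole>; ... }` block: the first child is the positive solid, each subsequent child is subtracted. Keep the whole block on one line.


difference() { cube([4930, 113, 2330]); translate([2036, 0, 0]) cube([751, 113, 2083]); }
translate([0, 2847, 0]) cube([4930, 113, 2330]);
translate([0, 113, 0]) cube([113, 2734, 2330]);
translate([4817, 113, 0]) cube([113, 2734, 2330]);


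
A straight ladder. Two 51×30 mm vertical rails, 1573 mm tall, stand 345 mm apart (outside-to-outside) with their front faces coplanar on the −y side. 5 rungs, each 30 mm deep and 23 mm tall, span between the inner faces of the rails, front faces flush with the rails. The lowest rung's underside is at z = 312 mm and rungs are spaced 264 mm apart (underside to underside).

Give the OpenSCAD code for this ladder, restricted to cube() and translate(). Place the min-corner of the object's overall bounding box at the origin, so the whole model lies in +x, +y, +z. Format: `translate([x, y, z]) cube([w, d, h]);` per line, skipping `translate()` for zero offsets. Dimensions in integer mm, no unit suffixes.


// rung span = 345 - 2*51 = 243
// rung[k] z = 312 + k*264
cube([51, 30, 1573]);
translate([294, 0, 0]) cube([51, 30, 1573]);
translate([51, 0, 312]) cube([243, 30, 23]);
translate([51, 0, 576]) cube([243, 30, 23]);
translate([51, 0, 840]) cube([243, 30, 23]);
translate([51, 0, 1104]) cube([243, 30, 23]);
translate([51, 0, 1368]) cube([243, 30, 23]);


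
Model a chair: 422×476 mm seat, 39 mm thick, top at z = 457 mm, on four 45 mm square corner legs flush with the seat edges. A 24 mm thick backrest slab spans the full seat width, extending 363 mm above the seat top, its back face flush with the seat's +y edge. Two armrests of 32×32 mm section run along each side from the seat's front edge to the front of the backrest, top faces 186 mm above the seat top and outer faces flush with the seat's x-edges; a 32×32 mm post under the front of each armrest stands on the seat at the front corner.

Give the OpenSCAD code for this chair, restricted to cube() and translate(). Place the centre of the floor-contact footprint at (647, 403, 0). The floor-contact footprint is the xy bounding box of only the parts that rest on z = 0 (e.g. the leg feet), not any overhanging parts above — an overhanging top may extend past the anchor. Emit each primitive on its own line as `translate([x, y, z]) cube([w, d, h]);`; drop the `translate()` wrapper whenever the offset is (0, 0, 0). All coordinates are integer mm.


translate([436, 165, 418]) cube([422, 476, 39]);
translate([436, 165, 0]) cube([45, 45, 418]);
translate([813, 165, 0]) cube([45, 45, 418]);
translate([436, 596, 0]) cube([45, 45, 418]);
translate([813, 596, 0]) cube([45, 45, 418]);
translate([436, 617, 457]) cube([422, 24, 363]);
translate([436, 165, 611]) cube([32, 452, 32]);
translate([826, 165, 611]) cube([32, 452, 32]);
translate([436, 165, 457]) cube([32, 32, 154]);
translate([826, 165, 457]) cube([32, 32, 154]);


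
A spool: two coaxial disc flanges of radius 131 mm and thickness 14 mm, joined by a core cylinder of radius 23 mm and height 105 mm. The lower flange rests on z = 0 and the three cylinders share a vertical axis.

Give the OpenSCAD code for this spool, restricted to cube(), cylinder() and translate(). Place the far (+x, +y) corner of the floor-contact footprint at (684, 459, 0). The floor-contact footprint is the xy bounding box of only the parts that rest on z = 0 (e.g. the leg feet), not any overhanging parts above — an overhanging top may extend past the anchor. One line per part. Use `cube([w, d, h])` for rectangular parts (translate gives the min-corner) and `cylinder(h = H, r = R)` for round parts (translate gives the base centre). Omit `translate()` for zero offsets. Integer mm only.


translate([553, 328, 0]) cylinder(h = 14, r = 131);
translate([553, 328, 14]) cylinder(h = 105, r = 23);
translate([553, 328, 119]) cylinder(h = 14, r = 131);


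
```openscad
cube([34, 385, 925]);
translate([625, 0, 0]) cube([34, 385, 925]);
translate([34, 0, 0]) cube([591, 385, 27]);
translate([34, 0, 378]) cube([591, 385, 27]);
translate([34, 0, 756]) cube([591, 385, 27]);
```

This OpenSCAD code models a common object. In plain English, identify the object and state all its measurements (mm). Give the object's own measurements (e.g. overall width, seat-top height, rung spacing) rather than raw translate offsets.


An open bookshelf. Two side panels, each 34 mm thick, 385 mm deep and 925 mm tall, stand 659 mm apart (outside-to-outside). Between them sit 3 shelves, each 27 mm thick and 385 mm deep, spanning the full gap between the sides. The bottom shelf rests on the floor (its underside at z = 0) and the clear gap between one shelf's top and the next shelf's underside is 351 mm.


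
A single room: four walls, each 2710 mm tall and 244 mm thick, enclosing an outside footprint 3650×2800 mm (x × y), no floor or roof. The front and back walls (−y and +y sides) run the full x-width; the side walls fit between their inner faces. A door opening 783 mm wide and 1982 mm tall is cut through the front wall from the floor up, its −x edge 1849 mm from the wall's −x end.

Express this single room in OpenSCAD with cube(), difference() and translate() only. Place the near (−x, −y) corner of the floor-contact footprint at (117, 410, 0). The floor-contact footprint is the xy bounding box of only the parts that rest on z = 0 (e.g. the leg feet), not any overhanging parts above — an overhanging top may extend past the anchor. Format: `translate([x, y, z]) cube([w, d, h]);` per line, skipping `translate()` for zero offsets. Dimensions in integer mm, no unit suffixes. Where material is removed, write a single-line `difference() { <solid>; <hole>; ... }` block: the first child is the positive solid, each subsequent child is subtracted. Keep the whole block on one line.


difference() { translate([117, 410, 0]) cube([3650, 244, 2710]); translate([1966, 410, 0]) cube([783, 244, 1982]); }
translate([117, 2966, 0]) cube([3650, 244, 2710]);
translate([117, 654, 0]) cube([244, 2312, 2710]);
translate([3523, 654, 0]) cube([244, 2312, 2710]);


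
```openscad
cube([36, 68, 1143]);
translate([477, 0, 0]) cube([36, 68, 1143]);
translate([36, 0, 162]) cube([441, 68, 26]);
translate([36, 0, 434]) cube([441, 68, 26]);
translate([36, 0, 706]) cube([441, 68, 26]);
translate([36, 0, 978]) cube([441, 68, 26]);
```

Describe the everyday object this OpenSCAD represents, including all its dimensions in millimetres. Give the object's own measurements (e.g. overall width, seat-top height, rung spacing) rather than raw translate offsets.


A straight ladder. Two 36×68 mm vertical rails, 1143 mm tall, stand 513 mm apart (outside-to-outside) with their front faces coplanar on the −y side. 4 rungs, each 68 mm deep and 26 mm tall, span between the inner faces of the rails, front faces flush with the rails. The lowest rung's underside is at z = 162 mm and rungs are spaced 272 mm apart (underside to underside).


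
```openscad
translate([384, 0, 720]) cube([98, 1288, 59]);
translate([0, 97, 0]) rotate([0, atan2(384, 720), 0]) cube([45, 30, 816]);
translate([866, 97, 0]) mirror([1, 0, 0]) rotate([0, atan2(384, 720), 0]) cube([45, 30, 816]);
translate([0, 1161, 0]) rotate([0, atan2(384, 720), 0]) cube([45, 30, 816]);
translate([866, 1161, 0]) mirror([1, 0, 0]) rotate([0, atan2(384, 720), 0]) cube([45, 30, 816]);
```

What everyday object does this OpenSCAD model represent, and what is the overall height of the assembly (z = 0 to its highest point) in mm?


A sawhorse. The overall height is 779 mm.

A beam across two mirrored pairs of raked legs — a sawhorse. The beam's underside is at z = 720 (matching the legs' vertical rise in atan2(384, 720)) and the beam is 59 mm tall, so its top is at 720 + 59 = 779 mm. The raked legs top out at the beam's underside, so that is the highest point.


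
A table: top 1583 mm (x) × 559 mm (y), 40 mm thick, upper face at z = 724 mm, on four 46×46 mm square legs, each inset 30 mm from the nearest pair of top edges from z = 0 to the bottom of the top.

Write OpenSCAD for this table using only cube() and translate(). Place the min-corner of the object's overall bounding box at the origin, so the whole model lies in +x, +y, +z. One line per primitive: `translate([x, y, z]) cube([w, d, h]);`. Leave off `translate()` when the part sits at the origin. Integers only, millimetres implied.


translate([0, 0, 684]) cube([1583, 559, 40]);
translate([30, 30, 0]) cube([46, 46, 684]);
translate([1507, 30, 0]) cube([46, 46, 684]);
translate([30, 483, 0]) cube([46, 46, 684]);
translate([1507, 483, 0]) cube([46, 46, 684]);


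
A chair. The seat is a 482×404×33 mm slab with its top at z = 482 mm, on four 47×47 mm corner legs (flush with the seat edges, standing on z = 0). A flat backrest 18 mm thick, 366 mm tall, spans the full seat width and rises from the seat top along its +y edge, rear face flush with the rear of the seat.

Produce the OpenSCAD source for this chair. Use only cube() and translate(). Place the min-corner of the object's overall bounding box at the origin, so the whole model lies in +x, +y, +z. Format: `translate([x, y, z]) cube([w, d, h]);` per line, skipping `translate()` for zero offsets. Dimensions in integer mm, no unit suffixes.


translate([0, 0, 449]) cube([482, 404, 33]);
cube([47, 47, 449]);
translate([435, 0, 0]) cube([47, 47, 449]);
translate([0, 357, 0]) cube([47, 47, 449]);
translate([435, 357, 0]) cube([47, 47, 449]);
translate([0, 386, 482]) cube([482, 18, 366]);


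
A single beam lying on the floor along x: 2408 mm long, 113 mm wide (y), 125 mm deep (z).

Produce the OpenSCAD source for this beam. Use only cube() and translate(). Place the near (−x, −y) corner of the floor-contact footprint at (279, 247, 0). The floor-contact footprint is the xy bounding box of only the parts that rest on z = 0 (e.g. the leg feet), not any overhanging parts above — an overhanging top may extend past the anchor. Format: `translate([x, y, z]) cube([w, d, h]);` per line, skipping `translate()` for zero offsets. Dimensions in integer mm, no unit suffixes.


translate([279, 247, 0]) cube([2408, 113, 125]);


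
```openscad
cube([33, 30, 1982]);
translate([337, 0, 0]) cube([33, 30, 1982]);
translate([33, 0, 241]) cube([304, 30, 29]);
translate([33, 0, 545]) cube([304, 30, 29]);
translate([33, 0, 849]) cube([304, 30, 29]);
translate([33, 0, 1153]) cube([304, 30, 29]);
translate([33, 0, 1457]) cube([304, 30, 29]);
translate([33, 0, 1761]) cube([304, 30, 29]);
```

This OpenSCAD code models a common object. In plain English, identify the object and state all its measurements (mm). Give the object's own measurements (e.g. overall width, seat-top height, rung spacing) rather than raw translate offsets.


A straight ladder. Two 33×30 mm vertical rails, 1982 mm tall, stand 370 mm apart (outside-to-outside) with their front faces coplanar on the −y side. 6 rungs, each 30 mm deep and 29 mm tall, span between the inner faces of the rails, front faces flush with the rails. The lowest rung's underside is at z = 241 mm and rungs are spaced 304 mm apart (underside to underside).


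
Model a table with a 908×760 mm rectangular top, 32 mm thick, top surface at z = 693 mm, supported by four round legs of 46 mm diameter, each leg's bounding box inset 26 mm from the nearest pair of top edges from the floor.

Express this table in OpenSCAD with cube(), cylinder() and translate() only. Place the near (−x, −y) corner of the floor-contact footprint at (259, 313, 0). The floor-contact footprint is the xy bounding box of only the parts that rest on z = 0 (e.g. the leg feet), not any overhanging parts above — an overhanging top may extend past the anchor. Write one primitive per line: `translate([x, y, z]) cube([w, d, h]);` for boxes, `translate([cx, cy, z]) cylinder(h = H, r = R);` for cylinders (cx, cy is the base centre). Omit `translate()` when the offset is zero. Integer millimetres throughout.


translate([233, 287, 661]) cube([908, 760, 32]);
translate([282, 336, 0]) cylinder(h = 661, r = 23);
translate([1092, 336, 0]) cylinder(h = 661, r = 23);
translate([282, 998, 0]) cylinder(h = 661, r = 23);
translate([1092, 998, 0]) cylinder(h = 661, r = 23);


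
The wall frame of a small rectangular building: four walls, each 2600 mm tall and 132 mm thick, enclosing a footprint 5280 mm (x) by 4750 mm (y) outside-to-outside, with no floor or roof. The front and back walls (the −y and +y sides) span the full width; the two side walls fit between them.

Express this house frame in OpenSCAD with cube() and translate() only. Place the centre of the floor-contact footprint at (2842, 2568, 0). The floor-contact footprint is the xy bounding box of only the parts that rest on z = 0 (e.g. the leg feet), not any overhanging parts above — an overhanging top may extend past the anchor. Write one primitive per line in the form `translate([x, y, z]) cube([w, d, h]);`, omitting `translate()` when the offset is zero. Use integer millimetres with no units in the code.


translate([202, 193, 0]) cube([5280, 132, 2600]);
translate([202, 4811, 0]) cube([5280, 132, 2600]);
translate([202, 325, 0]) cube([132, 4486, 2600]);
translate([5350, 325, 0]) cube([132, 4486, 2600]);


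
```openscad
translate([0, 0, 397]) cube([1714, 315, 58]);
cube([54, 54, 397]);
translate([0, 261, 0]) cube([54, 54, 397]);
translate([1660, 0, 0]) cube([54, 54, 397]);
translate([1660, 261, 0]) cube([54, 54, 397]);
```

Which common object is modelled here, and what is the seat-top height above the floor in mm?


A bench. The seat-top height is 455 mm.

A long slab on four corner posts — a bench. The slab sits at z = 397 with thickness 58, so the top is 397 + 58 = 455 mm.


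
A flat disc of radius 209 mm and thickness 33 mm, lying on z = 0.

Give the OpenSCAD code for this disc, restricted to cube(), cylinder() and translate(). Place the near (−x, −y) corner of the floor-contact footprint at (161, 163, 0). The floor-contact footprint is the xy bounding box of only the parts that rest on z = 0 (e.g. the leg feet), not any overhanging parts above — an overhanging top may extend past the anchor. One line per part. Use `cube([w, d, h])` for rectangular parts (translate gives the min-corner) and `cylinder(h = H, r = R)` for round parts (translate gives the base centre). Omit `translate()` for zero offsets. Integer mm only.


translate([370, 372, 0]) cylinder(h = 33, r = 209);


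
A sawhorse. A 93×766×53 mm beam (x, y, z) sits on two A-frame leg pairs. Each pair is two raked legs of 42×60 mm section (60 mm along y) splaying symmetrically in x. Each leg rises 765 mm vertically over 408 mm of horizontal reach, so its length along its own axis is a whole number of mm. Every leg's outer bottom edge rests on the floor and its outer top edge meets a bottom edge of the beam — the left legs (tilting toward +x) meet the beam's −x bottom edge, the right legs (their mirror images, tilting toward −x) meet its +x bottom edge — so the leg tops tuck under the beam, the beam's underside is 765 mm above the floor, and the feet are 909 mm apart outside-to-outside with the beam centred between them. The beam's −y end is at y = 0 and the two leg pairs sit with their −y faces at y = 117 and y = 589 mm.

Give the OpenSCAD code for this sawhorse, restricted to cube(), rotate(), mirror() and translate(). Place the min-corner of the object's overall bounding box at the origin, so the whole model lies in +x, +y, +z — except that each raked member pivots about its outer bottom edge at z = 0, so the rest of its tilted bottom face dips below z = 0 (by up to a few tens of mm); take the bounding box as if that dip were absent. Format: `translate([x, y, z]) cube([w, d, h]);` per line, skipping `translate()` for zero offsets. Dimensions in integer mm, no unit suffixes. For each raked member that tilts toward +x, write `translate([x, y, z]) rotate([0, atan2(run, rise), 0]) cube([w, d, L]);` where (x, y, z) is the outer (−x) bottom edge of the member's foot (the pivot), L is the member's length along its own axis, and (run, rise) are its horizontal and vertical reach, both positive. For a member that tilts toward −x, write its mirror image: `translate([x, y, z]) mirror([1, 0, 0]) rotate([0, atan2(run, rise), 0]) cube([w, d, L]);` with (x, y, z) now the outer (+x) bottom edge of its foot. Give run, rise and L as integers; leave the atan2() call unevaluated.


translate([408, 0, 765]) cube([93, 766, 53]);
translate([0, 117, 0]) rotate([0, atan2(408, 765), 0]) cube([42, 60, 867]);
translate([909, 117, 0]) mirror([1, 0, 0]) rotate([0, atan2(408, 765), 0]) cube([42, 60, 867]);
translate([0, 589, 0]) rotate([0, atan2(408, 765), 0]) cube([42, 60, 867]);
translate([909, 589, 0]) mirror([1, 0, 0]) rotate([0, atan2(408, 765), 0]) cube([42, 60, 867]);


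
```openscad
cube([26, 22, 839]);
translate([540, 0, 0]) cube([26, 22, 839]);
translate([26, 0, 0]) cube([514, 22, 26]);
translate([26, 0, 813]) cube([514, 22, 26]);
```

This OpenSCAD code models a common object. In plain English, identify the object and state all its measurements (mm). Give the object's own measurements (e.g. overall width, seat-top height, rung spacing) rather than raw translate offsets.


A rectangular picture frame lying in the x–z plane (depth along y). The opening is 514 mm wide (x) by 787 mm tall (z), surrounded by a border 26 mm wide on all four sides. The frame is 22 mm deep and is made of two full-height vertical stiles with two horizontal rails fitted between them.


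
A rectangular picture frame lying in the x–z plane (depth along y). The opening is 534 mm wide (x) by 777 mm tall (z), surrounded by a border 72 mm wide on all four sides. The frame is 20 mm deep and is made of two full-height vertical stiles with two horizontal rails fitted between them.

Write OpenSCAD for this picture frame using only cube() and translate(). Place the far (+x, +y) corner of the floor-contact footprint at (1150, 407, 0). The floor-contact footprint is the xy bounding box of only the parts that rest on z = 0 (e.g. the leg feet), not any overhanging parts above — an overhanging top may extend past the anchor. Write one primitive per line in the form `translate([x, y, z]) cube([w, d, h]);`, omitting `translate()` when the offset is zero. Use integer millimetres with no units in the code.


translate([472, 387, 0]) cube([72, 20, 921]);
translate([1078, 387, 0]) cube([72, 20, 921]);
translate([544, 387, 0]) cube([534, 20, 72]);
translate([544, 387, 849]) cube([534, 20, 72]);


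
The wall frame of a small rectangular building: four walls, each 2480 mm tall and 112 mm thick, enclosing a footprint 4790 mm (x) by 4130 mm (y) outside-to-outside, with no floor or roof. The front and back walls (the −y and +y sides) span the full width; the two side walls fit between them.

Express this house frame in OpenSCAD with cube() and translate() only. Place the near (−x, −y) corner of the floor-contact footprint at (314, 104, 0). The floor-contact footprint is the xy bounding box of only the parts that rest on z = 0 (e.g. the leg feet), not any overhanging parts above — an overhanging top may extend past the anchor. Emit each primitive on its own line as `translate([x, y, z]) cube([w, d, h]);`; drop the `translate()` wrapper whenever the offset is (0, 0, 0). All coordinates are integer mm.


translate([314, 104, 0]) cube([4790, 112, 2480]);
translate([314, 4122, 0]) cube([4790, 112, 2480]);
translate([314, 216, 0]) cube([112, 3906, 2480]);
translate([4992, 216, 0]) cube([112, 3906, 2480]);


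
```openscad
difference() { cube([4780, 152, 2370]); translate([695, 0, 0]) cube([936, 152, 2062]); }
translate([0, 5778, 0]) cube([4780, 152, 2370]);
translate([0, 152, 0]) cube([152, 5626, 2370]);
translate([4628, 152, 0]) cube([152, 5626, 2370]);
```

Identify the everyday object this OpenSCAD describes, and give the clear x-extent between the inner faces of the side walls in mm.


A single room. The interior width is 4476 mm.

Four walls enclosing a rectangle with a door in the front wall — a room. Outside width 4780 minus two 152 mm walls gives 4476 mm.


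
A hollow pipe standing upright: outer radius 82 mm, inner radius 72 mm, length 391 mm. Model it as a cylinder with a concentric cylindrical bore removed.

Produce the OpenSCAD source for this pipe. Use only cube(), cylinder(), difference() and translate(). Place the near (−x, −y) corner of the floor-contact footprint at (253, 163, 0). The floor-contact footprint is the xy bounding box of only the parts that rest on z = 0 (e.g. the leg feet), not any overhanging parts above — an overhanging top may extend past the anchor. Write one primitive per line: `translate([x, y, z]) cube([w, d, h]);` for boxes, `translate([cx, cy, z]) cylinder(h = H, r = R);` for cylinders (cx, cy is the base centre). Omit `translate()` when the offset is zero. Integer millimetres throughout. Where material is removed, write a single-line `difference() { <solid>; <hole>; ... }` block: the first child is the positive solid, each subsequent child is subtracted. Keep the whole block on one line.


difference() { translate([335, 245, 0]) cylinder(h = 391, r = 82); translate([335, 245, 0]) cylinder(h = 391, r = 72); }


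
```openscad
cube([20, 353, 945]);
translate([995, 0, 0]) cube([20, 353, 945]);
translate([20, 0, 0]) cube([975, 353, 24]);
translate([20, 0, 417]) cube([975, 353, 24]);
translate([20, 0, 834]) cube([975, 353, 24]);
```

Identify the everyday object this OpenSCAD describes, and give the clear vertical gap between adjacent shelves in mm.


A bookshelf. The clear shelf gap is 393 mm.

Two tall side panels with 3 horizontal boards between them — a bookshelf. The first two shelf undersides are at z = 0 and z = 417; with shelf thickness 24, the clear gap is 417 − 0 − 24 = 393 mm.


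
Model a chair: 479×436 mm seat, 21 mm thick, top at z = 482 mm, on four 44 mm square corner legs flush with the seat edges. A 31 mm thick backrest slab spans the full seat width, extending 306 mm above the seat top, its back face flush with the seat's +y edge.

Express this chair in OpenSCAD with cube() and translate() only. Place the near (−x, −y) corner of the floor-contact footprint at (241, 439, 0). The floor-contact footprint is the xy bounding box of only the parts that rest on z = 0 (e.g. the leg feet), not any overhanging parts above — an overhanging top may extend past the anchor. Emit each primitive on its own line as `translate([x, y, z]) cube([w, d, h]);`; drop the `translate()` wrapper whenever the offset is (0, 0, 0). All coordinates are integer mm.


translate([241, 439, 461]) cube([479, 436, 21]);
translate([241, 439, 0]) cube([44, 44, 461]);
translate([676, 439, 0]) cube([44, 44, 461]);
translate([241, 831, 0]) cube([44, 44, 461]);
translate([676, 831, 0]) cube([44, 44, 461]);
translate([241, 844, 482]) cube([479, 31, 306]);


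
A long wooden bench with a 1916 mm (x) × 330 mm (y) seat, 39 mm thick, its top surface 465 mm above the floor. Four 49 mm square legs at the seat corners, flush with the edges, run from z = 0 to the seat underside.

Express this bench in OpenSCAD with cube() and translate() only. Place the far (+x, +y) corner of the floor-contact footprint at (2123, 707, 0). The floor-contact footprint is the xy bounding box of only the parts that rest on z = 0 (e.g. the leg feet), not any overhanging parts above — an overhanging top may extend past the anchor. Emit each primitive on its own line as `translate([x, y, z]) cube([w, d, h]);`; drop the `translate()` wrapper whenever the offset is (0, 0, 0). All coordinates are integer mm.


translate([207, 377, 426]) cube([1916, 330, 39]);
translate([207, 377, 0]) cube([49, 49, 426]);
translate([207, 658, 0]) cube([49, 49, 426]);
translate([2074, 377, 0]) cube([49, 49, 426]);
translate([2074, 658, 0]) cube([49, 49, 426]);


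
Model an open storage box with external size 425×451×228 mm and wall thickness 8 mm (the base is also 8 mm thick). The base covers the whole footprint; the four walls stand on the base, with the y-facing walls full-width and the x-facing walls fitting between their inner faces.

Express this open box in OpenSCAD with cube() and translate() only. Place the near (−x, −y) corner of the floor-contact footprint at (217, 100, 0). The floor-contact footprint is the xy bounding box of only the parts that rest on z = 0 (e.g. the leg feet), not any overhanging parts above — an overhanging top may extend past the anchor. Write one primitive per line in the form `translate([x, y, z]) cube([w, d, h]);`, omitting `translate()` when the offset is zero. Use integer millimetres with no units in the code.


translate([217, 100, 0]) cube([425, 451, 8]);
translate([217, 100, 8]) cube([425, 8, 220]);
translate([217, 543, 8]) cube([425, 8, 220]);
translate([217, 108, 8]) cube([8, 435, 220]);
translate([634, 108, 8]) cube([8, 435, 220]);


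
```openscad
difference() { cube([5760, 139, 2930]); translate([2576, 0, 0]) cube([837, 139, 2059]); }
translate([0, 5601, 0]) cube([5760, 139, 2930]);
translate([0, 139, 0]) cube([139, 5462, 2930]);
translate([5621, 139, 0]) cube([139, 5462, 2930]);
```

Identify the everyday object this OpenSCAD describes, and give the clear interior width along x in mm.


A single room. The interior width is 5482 mm.

Four walls enclosing a rectangle with a door in the front wall — a room. Outside width 5760 minus two 139 mm walls gives 5482 mm.


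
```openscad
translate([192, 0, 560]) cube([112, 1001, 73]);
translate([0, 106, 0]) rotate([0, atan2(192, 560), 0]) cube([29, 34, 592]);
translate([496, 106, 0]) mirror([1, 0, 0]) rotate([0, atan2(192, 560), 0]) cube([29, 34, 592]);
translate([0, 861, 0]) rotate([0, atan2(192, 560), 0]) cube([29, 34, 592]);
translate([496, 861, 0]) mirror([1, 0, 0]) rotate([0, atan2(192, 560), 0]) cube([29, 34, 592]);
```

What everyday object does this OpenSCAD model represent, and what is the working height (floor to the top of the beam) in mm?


A sawhorse. The overall height is 633 mm.

A beam across two mirrored pairs of raked legs — a sawhorse. The beam's underside is at z = 560 (matching the legs' vertical rise in atan2(192, 560)) and the beam is 73 mm tall, so its top is at 560 + 73 = 633 mm. The raked legs top out at the beam's underside, so that is the highest point.


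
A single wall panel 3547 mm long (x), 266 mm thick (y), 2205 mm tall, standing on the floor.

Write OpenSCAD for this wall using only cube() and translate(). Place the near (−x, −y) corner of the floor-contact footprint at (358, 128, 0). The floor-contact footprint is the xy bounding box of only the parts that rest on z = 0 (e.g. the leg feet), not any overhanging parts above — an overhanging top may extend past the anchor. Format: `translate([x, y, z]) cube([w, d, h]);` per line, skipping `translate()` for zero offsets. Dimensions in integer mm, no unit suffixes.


translate([358, 128, 0]) cube([3547, 266, 2205]);


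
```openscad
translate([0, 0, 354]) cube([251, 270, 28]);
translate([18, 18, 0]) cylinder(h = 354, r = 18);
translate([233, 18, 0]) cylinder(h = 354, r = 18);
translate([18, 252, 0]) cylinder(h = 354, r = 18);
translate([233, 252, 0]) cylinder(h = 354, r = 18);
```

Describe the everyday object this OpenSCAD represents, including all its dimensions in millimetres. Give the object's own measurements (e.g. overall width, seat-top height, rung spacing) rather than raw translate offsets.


A four-legged stool. The seat is a 251×270×28 mm slab whose top surface is at z = 382 mm; four round legs, each 36 mm in diameter, run from the floor (z = 0) to the underside of the seat, each leg's axis is inset half a diameter from the nearest pair of seat edges (so the leg's bounding box is flush with the corner).


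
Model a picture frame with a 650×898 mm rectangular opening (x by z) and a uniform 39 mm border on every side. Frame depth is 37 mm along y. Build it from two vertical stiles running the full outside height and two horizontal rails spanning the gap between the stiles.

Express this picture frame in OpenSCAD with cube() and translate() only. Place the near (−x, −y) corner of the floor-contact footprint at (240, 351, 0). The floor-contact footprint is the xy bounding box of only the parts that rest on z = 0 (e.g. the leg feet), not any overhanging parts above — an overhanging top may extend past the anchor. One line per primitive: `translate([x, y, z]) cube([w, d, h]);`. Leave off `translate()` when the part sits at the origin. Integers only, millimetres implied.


translate([240, 351, 0]) cube([39, 37, 976]);
translate([929, 351, 0]) cube([39, 37, 976]);
translate([279, 351, 0]) cube([650, 37, 39]);
translate([279, 351, 937]) cube([650, 37, 39]);


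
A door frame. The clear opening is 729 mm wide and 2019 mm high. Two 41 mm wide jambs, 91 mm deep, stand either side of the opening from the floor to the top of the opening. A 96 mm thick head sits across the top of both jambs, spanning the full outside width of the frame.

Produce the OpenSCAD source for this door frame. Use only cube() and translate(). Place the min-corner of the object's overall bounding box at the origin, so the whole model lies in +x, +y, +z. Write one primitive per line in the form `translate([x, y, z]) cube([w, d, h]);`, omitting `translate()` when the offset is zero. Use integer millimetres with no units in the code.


cube([41, 91, 2019]);
translate([770, 0, 0]) cube([41, 91, 2019]);
translate([0, 0, 2019]) cube([811, 91, 96]);


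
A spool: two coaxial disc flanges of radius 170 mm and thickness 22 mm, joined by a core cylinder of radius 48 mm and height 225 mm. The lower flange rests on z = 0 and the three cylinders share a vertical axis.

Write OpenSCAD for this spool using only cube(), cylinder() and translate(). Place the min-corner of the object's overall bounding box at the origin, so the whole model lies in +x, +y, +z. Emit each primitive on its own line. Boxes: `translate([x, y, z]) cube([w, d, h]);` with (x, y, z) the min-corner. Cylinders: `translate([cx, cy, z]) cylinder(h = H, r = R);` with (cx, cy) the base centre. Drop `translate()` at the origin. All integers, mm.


translate([170, 170, 0]) cylinder(h = 22, r = 170);
translate([170, 170, 22]) cylinder(h = 225, r = 48);
translate([170, 170, 247]) cylinder(h = 22, r = 170);


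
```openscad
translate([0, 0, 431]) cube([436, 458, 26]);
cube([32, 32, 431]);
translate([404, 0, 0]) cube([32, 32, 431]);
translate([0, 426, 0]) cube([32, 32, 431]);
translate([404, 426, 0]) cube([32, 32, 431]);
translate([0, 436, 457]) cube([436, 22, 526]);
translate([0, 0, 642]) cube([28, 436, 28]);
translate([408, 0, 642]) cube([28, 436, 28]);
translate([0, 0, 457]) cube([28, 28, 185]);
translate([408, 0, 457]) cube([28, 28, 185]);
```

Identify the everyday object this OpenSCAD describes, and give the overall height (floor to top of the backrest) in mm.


A chair. The overall height is 983 mm.

A slab on four corner posts with a tall panel at the back — a chair. The seat slab sits at z = 431 with thickness 26, and the 526 mm backrest starts at the seat top, so the overall height is 431 + 26 + 526 = 983 mm.


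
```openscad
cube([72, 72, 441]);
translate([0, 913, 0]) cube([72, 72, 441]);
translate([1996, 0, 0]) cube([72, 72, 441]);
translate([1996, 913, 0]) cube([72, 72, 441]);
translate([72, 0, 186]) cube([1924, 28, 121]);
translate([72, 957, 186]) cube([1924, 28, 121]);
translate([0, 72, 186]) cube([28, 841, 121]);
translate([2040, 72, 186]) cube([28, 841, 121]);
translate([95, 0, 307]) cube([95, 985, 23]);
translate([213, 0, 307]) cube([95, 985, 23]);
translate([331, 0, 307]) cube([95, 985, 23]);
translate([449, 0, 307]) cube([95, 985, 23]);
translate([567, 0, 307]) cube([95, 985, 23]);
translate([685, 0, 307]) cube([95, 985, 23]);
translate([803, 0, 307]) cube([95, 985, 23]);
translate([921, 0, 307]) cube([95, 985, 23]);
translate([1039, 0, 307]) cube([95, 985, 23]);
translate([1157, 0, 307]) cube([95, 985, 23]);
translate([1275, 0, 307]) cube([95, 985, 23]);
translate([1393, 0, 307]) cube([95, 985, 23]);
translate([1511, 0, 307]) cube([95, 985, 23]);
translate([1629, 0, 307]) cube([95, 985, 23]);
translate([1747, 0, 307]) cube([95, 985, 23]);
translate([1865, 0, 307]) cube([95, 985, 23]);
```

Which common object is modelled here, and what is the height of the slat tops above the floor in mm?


A bed frame. The slat-top height is 330 mm.

Four posts, four rails, and a row of slats — a bed frame. Slats sit on the rails at z = 186 + 121 = 307; with slat thickness 23, the top is 330 mm.


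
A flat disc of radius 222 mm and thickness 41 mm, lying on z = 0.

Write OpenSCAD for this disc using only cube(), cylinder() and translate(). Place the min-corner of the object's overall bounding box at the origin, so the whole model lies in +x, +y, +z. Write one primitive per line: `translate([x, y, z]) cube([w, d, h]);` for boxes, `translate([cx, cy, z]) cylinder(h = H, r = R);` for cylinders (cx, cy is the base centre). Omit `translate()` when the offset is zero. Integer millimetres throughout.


translate([222, 222, 0]) cylinder(h = 41, r = 222);


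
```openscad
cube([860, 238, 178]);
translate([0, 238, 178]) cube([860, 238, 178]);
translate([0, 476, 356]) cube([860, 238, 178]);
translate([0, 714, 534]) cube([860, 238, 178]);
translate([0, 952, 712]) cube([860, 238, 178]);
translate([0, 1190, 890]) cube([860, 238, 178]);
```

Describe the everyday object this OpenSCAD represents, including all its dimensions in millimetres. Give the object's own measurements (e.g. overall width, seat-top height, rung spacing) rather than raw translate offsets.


A straight staircase of 6 solid steps. Each step is 860 mm wide (x), 238 mm deep (y, the going) and 178 mm tall (the rise). The first step rests on the floor; each subsequent step sits one going further in +y and one rise higher in +z, directly behind and above the previous step with no overlap.
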